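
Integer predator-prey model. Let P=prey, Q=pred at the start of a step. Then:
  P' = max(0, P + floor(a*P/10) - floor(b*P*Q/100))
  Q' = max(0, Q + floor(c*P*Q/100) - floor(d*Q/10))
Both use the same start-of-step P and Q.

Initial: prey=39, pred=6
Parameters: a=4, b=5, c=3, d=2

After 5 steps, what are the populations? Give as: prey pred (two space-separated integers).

Step 1: prey: 39+15-11=43; pred: 6+7-1=12
Step 2: prey: 43+17-25=35; pred: 12+15-2=25
Step 3: prey: 35+14-43=6; pred: 25+26-5=46
Step 4: prey: 6+2-13=0; pred: 46+8-9=45
Step 5: prey: 0+0-0=0; pred: 45+0-9=36

Answer: 0 36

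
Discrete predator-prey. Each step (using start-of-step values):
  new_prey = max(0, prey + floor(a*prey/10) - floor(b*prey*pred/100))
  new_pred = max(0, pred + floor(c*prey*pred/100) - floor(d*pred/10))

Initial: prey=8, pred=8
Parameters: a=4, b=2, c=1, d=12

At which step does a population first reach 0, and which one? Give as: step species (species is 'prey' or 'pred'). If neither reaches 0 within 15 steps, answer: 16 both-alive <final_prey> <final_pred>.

Step 1: prey: 8+3-1=10; pred: 8+0-9=0
First extinction: pred at step 1

Answer: 1 pred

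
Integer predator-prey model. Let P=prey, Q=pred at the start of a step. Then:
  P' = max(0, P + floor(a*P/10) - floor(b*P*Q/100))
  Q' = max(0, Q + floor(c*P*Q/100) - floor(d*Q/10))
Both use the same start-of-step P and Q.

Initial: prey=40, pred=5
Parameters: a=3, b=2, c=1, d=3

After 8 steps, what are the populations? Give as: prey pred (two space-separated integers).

Answer: 35 52

Derivation:
Step 1: prey: 40+12-4=48; pred: 5+2-1=6
Step 2: prey: 48+14-5=57; pred: 6+2-1=7
Step 3: prey: 57+17-7=67; pred: 7+3-2=8
Step 4: prey: 67+20-10=77; pred: 8+5-2=11
Step 5: prey: 77+23-16=84; pred: 11+8-3=16
Step 6: prey: 84+25-26=83; pred: 16+13-4=25
Step 7: prey: 83+24-41=66; pred: 25+20-7=38
Step 8: prey: 66+19-50=35; pred: 38+25-11=52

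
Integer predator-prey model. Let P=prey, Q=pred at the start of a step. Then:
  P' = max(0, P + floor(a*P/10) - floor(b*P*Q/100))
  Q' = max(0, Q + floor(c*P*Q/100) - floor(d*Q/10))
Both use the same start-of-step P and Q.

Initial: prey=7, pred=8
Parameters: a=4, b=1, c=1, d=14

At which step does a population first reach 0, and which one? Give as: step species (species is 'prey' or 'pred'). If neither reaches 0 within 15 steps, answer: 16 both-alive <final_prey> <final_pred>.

Answer: 1 pred

Derivation:
Step 1: prey: 7+2-0=9; pred: 8+0-11=0
First extinction: pred at step 1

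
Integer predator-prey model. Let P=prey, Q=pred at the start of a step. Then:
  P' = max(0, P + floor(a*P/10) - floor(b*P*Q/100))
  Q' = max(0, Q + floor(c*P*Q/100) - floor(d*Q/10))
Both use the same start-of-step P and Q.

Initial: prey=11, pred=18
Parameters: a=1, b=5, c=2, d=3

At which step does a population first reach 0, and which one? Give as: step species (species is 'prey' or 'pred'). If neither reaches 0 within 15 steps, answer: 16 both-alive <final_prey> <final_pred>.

Step 1: prey: 11+1-9=3; pred: 18+3-5=16
Step 2: prey: 3+0-2=1; pred: 16+0-4=12
Step 3: prey: 1+0-0=1; pred: 12+0-3=9
Step 4: prey: 1+0-0=1; pred: 9+0-2=7
Step 5: prey: 1+0-0=1; pred: 7+0-2=5
Step 6: prey: 1+0-0=1; pred: 5+0-1=4
Step 7: prey: 1+0-0=1; pred: 4+0-1=3
Step 8: prey: 1+0-0=1; pred: 3+0-0=3
Steps 9-15: state stable at prey=1, pred=3 (no change)
No extinction within 15 steps

Answer: 16 both-alive 1 3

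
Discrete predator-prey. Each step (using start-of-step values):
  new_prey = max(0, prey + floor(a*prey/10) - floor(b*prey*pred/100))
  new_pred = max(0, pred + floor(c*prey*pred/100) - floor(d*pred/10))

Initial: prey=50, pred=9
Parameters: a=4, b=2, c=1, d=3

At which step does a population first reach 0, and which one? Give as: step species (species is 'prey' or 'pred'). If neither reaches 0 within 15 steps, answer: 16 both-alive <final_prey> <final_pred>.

Step 1: prey: 50+20-9=61; pred: 9+4-2=11
Step 2: prey: 61+24-13=72; pred: 11+6-3=14
Step 3: prey: 72+28-20=80; pred: 14+10-4=20
Step 4: prey: 80+32-32=80; pred: 20+16-6=30
Step 5: prey: 80+32-48=64; pred: 30+24-9=45
Step 6: prey: 64+25-57=32; pred: 45+28-13=60
Step 7: prey: 32+12-38=6; pred: 60+19-18=61
Step 8: prey: 6+2-7=1; pred: 61+3-18=46
Step 9: prey: 1+0-0=1; pred: 46+0-13=33
Step 10: prey: 1+0-0=1; pred: 33+0-9=24
Step 11: prey: 1+0-0=1; pred: 24+0-7=17
Step 12: prey: 1+0-0=1; pred: 17+0-5=12
Step 13: prey: 1+0-0=1; pred: 12+0-3=9
Step 14: prey: 1+0-0=1; pred: 9+0-2=7
Step 15: prey: 1+0-0=1; pred: 7+0-2=5
No extinction within 15 steps

Answer: 16 both-alive 1 5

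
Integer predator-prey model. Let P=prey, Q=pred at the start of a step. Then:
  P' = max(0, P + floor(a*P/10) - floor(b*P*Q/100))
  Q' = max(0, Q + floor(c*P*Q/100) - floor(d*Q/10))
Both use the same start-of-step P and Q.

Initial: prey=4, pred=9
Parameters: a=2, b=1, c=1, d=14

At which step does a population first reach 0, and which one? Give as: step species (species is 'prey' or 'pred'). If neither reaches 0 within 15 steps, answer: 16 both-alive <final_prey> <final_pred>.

Step 1: prey: 4+0-0=4; pred: 9+0-12=0
First extinction: pred at step 1

Answer: 1 pred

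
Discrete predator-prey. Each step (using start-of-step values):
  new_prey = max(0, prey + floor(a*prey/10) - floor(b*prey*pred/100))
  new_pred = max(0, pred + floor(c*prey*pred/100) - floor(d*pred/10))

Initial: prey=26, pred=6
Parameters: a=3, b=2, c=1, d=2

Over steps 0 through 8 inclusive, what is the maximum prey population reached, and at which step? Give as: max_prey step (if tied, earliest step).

Step 1: prey: 26+7-3=30; pred: 6+1-1=6
Step 2: prey: 30+9-3=36; pred: 6+1-1=6
Step 3: prey: 36+10-4=42; pred: 6+2-1=7
Step 4: prey: 42+12-5=49; pred: 7+2-1=8
Step 5: prey: 49+14-7=56; pred: 8+3-1=10
Step 6: prey: 56+16-11=61; pred: 10+5-2=13
Step 7: prey: 61+18-15=64; pred: 13+7-2=18
Step 8: prey: 64+19-23=60; pred: 18+11-3=26
Max prey = 64 at step 7

Answer: 64 7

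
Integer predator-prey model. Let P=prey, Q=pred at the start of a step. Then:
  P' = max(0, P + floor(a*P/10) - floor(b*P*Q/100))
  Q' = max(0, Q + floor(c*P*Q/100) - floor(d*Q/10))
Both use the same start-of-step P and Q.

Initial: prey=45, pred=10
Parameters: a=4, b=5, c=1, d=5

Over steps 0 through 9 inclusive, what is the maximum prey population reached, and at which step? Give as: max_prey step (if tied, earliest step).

Answer: 78 9

Derivation:
Step 1: prey: 45+18-22=41; pred: 10+4-5=9
Step 2: prey: 41+16-18=39; pred: 9+3-4=8
Step 3: prey: 39+15-15=39; pred: 8+3-4=7
Step 4: prey: 39+15-13=41; pred: 7+2-3=6
Step 5: prey: 41+16-12=45; pred: 6+2-3=5
Step 6: prey: 45+18-11=52; pred: 5+2-2=5
Step 7: prey: 52+20-13=59; pred: 5+2-2=5
Step 8: prey: 59+23-14=68; pred: 5+2-2=5
Step 9: prey: 68+27-17=78; pred: 5+3-2=6
Max prey = 78 at step 9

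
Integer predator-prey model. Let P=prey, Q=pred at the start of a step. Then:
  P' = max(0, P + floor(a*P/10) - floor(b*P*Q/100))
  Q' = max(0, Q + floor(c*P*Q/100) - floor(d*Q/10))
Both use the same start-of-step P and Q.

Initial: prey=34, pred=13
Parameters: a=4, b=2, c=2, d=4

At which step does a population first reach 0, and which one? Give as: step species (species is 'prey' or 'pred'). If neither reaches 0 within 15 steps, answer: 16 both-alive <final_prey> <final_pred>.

Step 1: prey: 34+13-8=39; pred: 13+8-5=16
Step 2: prey: 39+15-12=42; pred: 16+12-6=22
Step 3: prey: 42+16-18=40; pred: 22+18-8=32
Step 4: prey: 40+16-25=31; pred: 32+25-12=45
Step 5: prey: 31+12-27=16; pred: 45+27-18=54
Step 6: prey: 16+6-17=5; pred: 54+17-21=50
Step 7: prey: 5+2-5=2; pred: 50+5-20=35
Step 8: prey: 2+0-1=1; pred: 35+1-14=22
Step 9: prey: 1+0-0=1; pred: 22+0-8=14
Step 10: prey: 1+0-0=1; pred: 14+0-5=9
Step 11: prey: 1+0-0=1; pred: 9+0-3=6
Step 12: prey: 1+0-0=1; pred: 6+0-2=4
Step 13: prey: 1+0-0=1; pred: 4+0-1=3
Step 14: prey: 1+0-0=1; pred: 3+0-1=2
Step 15: prey: 1+0-0=1; pred: 2+0-0=2
No extinction within 15 steps

Answer: 16 both-alive 1 2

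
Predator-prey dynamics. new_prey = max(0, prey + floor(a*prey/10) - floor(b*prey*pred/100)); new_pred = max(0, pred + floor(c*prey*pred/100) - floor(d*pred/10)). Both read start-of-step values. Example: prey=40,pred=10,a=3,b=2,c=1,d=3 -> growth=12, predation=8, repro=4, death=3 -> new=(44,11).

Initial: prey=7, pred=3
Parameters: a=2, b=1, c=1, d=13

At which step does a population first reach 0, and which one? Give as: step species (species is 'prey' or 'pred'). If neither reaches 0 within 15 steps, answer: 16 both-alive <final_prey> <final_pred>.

Answer: 1 pred

Derivation:
Step 1: prey: 7+1-0=8; pred: 3+0-3=0
First extinction: pred at step 1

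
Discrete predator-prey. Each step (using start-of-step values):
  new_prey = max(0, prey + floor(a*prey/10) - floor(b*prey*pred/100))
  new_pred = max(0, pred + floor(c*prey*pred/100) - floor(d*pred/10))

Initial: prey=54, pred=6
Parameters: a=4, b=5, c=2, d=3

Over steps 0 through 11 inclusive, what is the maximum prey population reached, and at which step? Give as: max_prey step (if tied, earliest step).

Step 1: prey: 54+21-16=59; pred: 6+6-1=11
Step 2: prey: 59+23-32=50; pred: 11+12-3=20
Step 3: prey: 50+20-50=20; pred: 20+20-6=34
Step 4: prey: 20+8-34=0; pred: 34+13-10=37
Step 5: prey: 0+0-0=0; pred: 37+0-11=26
Step 6: prey: 0+0-0=0; pred: 26+0-7=19
Step 7: prey: 0+0-0=0; pred: 19+0-5=14
Step 8: prey: 0+0-0=0; pred: 14+0-4=10
Step 9: prey: 0+0-0=0; pred: 10+0-3=7
Step 10: prey: 0+0-0=0; pred: 7+0-2=5
Step 11: prey: 0+0-0=0; pred: 5+0-1=4
Max prey = 59 at step 1

Answer: 59 1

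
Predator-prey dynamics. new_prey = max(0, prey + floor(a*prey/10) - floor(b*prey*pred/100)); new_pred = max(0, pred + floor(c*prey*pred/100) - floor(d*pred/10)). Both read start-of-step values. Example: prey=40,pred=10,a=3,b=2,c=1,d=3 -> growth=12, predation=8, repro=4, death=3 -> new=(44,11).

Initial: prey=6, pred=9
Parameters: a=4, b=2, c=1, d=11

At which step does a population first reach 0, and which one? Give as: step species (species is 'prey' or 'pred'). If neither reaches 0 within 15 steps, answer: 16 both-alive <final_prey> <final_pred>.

Step 1: prey: 6+2-1=7; pred: 9+0-9=0
First extinction: pred at step 1

Answer: 1 pred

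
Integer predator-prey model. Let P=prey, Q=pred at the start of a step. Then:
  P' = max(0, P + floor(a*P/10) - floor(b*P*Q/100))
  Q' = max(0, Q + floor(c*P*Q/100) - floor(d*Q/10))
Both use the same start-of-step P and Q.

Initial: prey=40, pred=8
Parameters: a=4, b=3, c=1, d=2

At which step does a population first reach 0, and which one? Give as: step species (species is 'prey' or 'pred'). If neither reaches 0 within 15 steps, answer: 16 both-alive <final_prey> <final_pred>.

Step 1: prey: 40+16-9=47; pred: 8+3-1=10
Step 2: prey: 47+18-14=51; pred: 10+4-2=12
Step 3: prey: 51+20-18=53; pred: 12+6-2=16
Step 4: prey: 53+21-25=49; pred: 16+8-3=21
Step 5: prey: 49+19-30=38; pred: 21+10-4=27
Step 6: prey: 38+15-30=23; pred: 27+10-5=32
Step 7: prey: 23+9-22=10; pred: 32+7-6=33
Step 8: prey: 10+4-9=5; pred: 33+3-6=30
Step 9: prey: 5+2-4=3; pred: 30+1-6=25
Step 10: prey: 3+1-2=2; pred: 25+0-5=20
Step 11: prey: 2+0-1=1; pred: 20+0-4=16
Step 12: prey: 1+0-0=1; pred: 16+0-3=13
Step 13: prey: 1+0-0=1; pred: 13+0-2=11
Step 14: prey: 1+0-0=1; pred: 11+0-2=9
Step 15: prey: 1+0-0=1; pred: 9+0-1=8
No extinction within 15 steps

Answer: 16 both-alive 1 8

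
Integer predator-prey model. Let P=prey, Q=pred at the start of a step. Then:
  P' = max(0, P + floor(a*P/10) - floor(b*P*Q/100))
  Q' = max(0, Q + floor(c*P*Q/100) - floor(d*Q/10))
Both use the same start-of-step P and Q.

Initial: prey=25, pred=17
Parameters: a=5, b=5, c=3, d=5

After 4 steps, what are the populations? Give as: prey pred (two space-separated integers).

Step 1: prey: 25+12-21=16; pred: 17+12-8=21
Step 2: prey: 16+8-16=8; pred: 21+10-10=21
Step 3: prey: 8+4-8=4; pred: 21+5-10=16
Step 4: prey: 4+2-3=3; pred: 16+1-8=9

Answer: 3 9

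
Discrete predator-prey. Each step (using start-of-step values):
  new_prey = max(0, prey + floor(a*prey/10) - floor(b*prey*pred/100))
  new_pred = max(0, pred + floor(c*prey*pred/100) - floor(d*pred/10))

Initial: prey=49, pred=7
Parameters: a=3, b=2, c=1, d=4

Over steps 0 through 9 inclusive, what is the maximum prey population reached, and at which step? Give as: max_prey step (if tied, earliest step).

Answer: 78 4

Derivation:
Step 1: prey: 49+14-6=57; pred: 7+3-2=8
Step 2: prey: 57+17-9=65; pred: 8+4-3=9
Step 3: prey: 65+19-11=73; pred: 9+5-3=11
Step 4: prey: 73+21-16=78; pred: 11+8-4=15
Step 5: prey: 78+23-23=78; pred: 15+11-6=20
Step 6: prey: 78+23-31=70; pred: 20+15-8=27
Step 7: prey: 70+21-37=54; pred: 27+18-10=35
Step 8: prey: 54+16-37=33; pred: 35+18-14=39
Step 9: prey: 33+9-25=17; pred: 39+12-15=36
Max prey = 78 at step 4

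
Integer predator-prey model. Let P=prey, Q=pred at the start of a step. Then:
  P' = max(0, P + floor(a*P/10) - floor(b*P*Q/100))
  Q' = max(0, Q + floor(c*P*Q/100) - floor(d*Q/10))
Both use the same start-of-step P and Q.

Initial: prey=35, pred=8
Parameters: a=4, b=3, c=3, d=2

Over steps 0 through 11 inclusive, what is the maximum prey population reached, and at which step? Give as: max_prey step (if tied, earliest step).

Answer: 41 1

Derivation:
Step 1: prey: 35+14-8=41; pred: 8+8-1=15
Step 2: prey: 41+16-18=39; pred: 15+18-3=30
Step 3: prey: 39+15-35=19; pred: 30+35-6=59
Step 4: prey: 19+7-33=0; pred: 59+33-11=81
Step 5: prey: 0+0-0=0; pred: 81+0-16=65
Step 6: prey: 0+0-0=0; pred: 65+0-13=52
Step 7: prey: 0+0-0=0; pred: 52+0-10=42
Step 8: prey: 0+0-0=0; pred: 42+0-8=34
Step 9: prey: 0+0-0=0; pred: 34+0-6=28
Step 10: prey: 0+0-0=0; pred: 28+0-5=23
Step 11: prey: 0+0-0=0; pred: 23+0-4=19
Max prey = 41 at step 1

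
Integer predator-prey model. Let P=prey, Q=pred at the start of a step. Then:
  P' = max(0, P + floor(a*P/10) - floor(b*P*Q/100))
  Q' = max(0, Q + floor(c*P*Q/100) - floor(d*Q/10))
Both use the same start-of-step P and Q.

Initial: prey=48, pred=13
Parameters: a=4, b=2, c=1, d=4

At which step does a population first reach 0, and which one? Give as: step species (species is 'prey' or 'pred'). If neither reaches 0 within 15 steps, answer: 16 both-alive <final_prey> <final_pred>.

Step 1: prey: 48+19-12=55; pred: 13+6-5=14
Step 2: prey: 55+22-15=62; pred: 14+7-5=16
Step 3: prey: 62+24-19=67; pred: 16+9-6=19
Step 4: prey: 67+26-25=68; pred: 19+12-7=24
Step 5: prey: 68+27-32=63; pred: 24+16-9=31
Step 6: prey: 63+25-39=49; pred: 31+19-12=38
Step 7: prey: 49+19-37=31; pred: 38+18-15=41
Step 8: prey: 31+12-25=18; pred: 41+12-16=37
Step 9: prey: 18+7-13=12; pred: 37+6-14=29
Step 10: prey: 12+4-6=10; pred: 29+3-11=21
Step 11: prey: 10+4-4=10; pred: 21+2-8=15
Step 12: prey: 10+4-3=11; pred: 15+1-6=10
Step 13: prey: 11+4-2=13; pred: 10+1-4=7
Step 14: prey: 13+5-1=17; pred: 7+0-2=5
Step 15: prey: 17+6-1=22; pred: 5+0-2=3
No extinction within 15 steps

Answer: 16 both-alive 22 3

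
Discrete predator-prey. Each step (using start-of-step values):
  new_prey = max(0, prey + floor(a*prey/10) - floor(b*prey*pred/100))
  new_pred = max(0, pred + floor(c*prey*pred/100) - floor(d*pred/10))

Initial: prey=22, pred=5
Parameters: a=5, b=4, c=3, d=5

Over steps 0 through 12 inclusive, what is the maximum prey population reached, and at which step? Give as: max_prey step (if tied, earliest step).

Answer: 45 4

Derivation:
Step 1: prey: 22+11-4=29; pred: 5+3-2=6
Step 2: prey: 29+14-6=37; pred: 6+5-3=8
Step 3: prey: 37+18-11=44; pred: 8+8-4=12
Step 4: prey: 44+22-21=45; pred: 12+15-6=21
Step 5: prey: 45+22-37=30; pred: 21+28-10=39
Step 6: prey: 30+15-46=0; pred: 39+35-19=55
Step 7: prey: 0+0-0=0; pred: 55+0-27=28
Step 8: prey: 0+0-0=0; pred: 28+0-14=14
Step 9: prey: 0+0-0=0; pred: 14+0-7=7
Step 10: prey: 0+0-0=0; pred: 7+0-3=4
Step 11: prey: 0+0-0=0; pred: 4+0-2=2
Step 12: prey: 0+0-0=0; pred: 2+0-1=1
Max prey = 45 at step 4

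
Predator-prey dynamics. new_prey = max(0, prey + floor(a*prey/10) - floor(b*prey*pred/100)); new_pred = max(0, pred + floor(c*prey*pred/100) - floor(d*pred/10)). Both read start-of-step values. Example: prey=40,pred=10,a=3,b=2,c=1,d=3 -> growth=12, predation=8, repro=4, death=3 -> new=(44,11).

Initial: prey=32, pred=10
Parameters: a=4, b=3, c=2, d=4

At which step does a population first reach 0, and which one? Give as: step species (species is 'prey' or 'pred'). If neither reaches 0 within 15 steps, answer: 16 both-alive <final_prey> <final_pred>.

Step 1: prey: 32+12-9=35; pred: 10+6-4=12
Step 2: prey: 35+14-12=37; pred: 12+8-4=16
Step 3: prey: 37+14-17=34; pred: 16+11-6=21
Step 4: prey: 34+13-21=26; pred: 21+14-8=27
Step 5: prey: 26+10-21=15; pred: 27+14-10=31
Step 6: prey: 15+6-13=8; pred: 31+9-12=28
Step 7: prey: 8+3-6=5; pred: 28+4-11=21
Step 8: prey: 5+2-3=4; pred: 21+2-8=15
Step 9: prey: 4+1-1=4; pred: 15+1-6=10
Step 10: prey: 4+1-1=4; pred: 10+0-4=6
Step 11: prey: 4+1-0=5; pred: 6+0-2=4
Step 12: prey: 5+2-0=7; pred: 4+0-1=3
Step 13: prey: 7+2-0=9; pred: 3+0-1=2
Step 14: prey: 9+3-0=12; pred: 2+0-0=2
Step 15: prey: 12+4-0=16; pred: 2+0-0=2
No extinction within 15 steps

Answer: 16 both-alive 16 2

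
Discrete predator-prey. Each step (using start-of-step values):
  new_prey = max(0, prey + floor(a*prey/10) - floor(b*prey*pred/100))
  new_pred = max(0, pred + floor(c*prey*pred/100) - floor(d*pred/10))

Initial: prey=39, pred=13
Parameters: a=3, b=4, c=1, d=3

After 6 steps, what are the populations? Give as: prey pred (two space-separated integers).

Answer: 8 7

Derivation:
Step 1: prey: 39+11-20=30; pred: 13+5-3=15
Step 2: prey: 30+9-18=21; pred: 15+4-4=15
Step 3: prey: 21+6-12=15; pred: 15+3-4=14
Step 4: prey: 15+4-8=11; pred: 14+2-4=12
Step 5: prey: 11+3-5=9; pred: 12+1-3=10
Step 6: prey: 9+2-3=8; pred: 10+0-3=7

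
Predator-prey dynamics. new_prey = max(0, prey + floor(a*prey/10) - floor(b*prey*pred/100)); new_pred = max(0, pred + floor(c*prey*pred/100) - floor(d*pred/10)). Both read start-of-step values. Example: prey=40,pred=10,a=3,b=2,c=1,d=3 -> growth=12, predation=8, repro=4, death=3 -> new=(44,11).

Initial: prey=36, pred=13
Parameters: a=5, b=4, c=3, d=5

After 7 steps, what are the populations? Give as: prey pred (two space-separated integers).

Answer: 0 4

Derivation:
Step 1: prey: 36+18-18=36; pred: 13+14-6=21
Step 2: prey: 36+18-30=24; pred: 21+22-10=33
Step 3: prey: 24+12-31=5; pred: 33+23-16=40
Step 4: prey: 5+2-8=0; pred: 40+6-20=26
Step 5: prey: 0+0-0=0; pred: 26+0-13=13
Step 6: prey: 0+0-0=0; pred: 13+0-6=7
Step 7: prey: 0+0-0=0; pred: 7+0-3=4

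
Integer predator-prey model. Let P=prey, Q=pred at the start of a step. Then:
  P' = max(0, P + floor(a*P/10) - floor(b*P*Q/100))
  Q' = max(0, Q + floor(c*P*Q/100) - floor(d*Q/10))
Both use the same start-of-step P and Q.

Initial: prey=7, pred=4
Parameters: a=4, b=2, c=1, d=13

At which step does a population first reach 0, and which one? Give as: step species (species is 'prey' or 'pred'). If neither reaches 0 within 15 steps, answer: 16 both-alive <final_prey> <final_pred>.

Answer: 1 pred

Derivation:
Step 1: prey: 7+2-0=9; pred: 4+0-5=0
First extinction: pred at step 1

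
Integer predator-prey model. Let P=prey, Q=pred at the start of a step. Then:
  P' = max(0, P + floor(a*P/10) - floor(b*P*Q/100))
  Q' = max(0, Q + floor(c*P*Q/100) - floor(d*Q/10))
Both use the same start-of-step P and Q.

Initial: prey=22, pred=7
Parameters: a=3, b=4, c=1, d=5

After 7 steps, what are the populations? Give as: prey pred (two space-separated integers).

Answer: 68 1

Derivation:
Step 1: prey: 22+6-6=22; pred: 7+1-3=5
Step 2: prey: 22+6-4=24; pred: 5+1-2=4
Step 3: prey: 24+7-3=28; pred: 4+0-2=2
Step 4: prey: 28+8-2=34; pred: 2+0-1=1
Step 5: prey: 34+10-1=43; pred: 1+0-0=1
Step 6: prey: 43+12-1=54; pred: 1+0-0=1
Step 7: prey: 54+16-2=68; pred: 1+0-0=1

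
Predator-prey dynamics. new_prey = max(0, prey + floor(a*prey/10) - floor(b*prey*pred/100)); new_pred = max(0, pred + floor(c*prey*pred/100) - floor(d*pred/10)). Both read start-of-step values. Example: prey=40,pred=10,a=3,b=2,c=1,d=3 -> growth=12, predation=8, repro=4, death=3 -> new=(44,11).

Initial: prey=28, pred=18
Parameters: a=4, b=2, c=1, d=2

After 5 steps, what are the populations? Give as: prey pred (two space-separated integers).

Step 1: prey: 28+11-10=29; pred: 18+5-3=20
Step 2: prey: 29+11-11=29; pred: 20+5-4=21
Step 3: prey: 29+11-12=28; pred: 21+6-4=23
Step 4: prey: 28+11-12=27; pred: 23+6-4=25
Step 5: prey: 27+10-13=24; pred: 25+6-5=26

Answer: 24 26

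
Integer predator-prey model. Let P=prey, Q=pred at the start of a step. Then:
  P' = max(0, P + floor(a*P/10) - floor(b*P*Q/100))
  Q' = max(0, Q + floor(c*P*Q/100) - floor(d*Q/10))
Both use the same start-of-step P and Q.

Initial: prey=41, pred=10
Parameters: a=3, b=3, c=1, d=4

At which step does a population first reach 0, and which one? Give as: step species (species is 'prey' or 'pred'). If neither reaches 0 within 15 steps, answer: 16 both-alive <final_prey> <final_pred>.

Step 1: prey: 41+12-12=41; pred: 10+4-4=10
Steps 2-15: state stable at prey=41, pred=10 (no change)
No extinction within 15 steps

Answer: 16 both-alive 41 10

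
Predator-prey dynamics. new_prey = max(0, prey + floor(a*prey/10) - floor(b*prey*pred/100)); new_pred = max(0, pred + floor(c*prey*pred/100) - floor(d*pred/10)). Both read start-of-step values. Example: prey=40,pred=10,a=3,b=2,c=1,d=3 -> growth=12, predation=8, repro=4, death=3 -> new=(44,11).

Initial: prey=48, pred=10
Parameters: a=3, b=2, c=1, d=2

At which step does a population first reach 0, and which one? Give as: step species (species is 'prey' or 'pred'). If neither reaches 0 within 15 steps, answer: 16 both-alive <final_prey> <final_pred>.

Step 1: prey: 48+14-9=53; pred: 10+4-2=12
Step 2: prey: 53+15-12=56; pred: 12+6-2=16
Step 3: prey: 56+16-17=55; pred: 16+8-3=21
Step 4: prey: 55+16-23=48; pred: 21+11-4=28
Step 5: prey: 48+14-26=36; pred: 28+13-5=36
Step 6: prey: 36+10-25=21; pred: 36+12-7=41
Step 7: prey: 21+6-17=10; pred: 41+8-8=41
Step 8: prey: 10+3-8=5; pred: 41+4-8=37
Step 9: prey: 5+1-3=3; pred: 37+1-7=31
Step 10: prey: 3+0-1=2; pred: 31+0-6=25
Step 11: prey: 2+0-1=1; pred: 25+0-5=20
Step 12: prey: 1+0-0=1; pred: 20+0-4=16
Step 13: prey: 1+0-0=1; pred: 16+0-3=13
Step 14: prey: 1+0-0=1; pred: 13+0-2=11
Step 15: prey: 1+0-0=1; pred: 11+0-2=9
No extinction within 15 steps

Answer: 16 both-alive 1 9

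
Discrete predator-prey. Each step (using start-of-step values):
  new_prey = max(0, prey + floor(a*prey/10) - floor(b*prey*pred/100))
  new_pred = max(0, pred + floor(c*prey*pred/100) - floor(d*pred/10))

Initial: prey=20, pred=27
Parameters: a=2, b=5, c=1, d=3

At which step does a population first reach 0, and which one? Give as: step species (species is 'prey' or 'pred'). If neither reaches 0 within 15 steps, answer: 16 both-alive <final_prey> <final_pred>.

Step 1: prey: 20+4-27=0; pred: 27+5-8=24
First extinction: prey at step 1

Answer: 1 prey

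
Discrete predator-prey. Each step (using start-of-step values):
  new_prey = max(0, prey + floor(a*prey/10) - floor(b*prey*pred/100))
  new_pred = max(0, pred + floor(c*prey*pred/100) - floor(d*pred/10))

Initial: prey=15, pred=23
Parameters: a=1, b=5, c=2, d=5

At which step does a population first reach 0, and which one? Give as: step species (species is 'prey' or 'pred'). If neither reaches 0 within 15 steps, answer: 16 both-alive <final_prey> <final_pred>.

Step 1: prey: 15+1-17=0; pred: 23+6-11=18
First extinction: prey at step 1

Answer: 1 prey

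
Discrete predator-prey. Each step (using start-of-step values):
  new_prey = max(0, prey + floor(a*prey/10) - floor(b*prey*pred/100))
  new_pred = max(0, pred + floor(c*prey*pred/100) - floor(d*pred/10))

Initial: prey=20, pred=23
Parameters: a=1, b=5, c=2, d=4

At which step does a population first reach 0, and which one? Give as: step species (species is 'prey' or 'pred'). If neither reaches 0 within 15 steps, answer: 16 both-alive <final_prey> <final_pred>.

Step 1: prey: 20+2-23=0; pred: 23+9-9=23
First extinction: prey at step 1

Answer: 1 prey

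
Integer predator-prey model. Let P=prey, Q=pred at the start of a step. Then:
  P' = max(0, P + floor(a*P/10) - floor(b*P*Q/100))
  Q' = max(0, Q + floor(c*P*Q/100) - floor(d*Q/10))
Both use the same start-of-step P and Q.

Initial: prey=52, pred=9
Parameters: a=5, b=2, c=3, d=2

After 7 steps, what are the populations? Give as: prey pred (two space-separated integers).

Answer: 0 130

Derivation:
Step 1: prey: 52+26-9=69; pred: 9+14-1=22
Step 2: prey: 69+34-30=73; pred: 22+45-4=63
Step 3: prey: 73+36-91=18; pred: 63+137-12=188
Step 4: prey: 18+9-67=0; pred: 188+101-37=252
Step 5: prey: 0+0-0=0; pred: 252+0-50=202
Step 6: prey: 0+0-0=0; pred: 202+0-40=162
Step 7: prey: 0+0-0=0; pred: 162+0-32=130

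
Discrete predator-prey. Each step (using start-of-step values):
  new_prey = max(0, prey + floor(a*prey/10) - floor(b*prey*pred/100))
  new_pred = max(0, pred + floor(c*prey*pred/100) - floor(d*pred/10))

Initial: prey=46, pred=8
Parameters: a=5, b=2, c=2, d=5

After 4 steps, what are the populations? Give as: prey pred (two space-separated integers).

Answer: 63 92

Derivation:
Step 1: prey: 46+23-7=62; pred: 8+7-4=11
Step 2: prey: 62+31-13=80; pred: 11+13-5=19
Step 3: prey: 80+40-30=90; pred: 19+30-9=40
Step 4: prey: 90+45-72=63; pred: 40+72-20=92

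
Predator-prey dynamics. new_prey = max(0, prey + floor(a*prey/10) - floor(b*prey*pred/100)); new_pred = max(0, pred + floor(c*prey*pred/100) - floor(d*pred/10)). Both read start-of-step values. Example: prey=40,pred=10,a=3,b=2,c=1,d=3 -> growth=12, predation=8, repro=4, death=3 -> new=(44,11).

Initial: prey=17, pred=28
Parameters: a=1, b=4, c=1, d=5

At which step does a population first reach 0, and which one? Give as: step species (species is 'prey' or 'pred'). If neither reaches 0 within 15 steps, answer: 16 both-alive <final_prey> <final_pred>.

Step 1: prey: 17+1-19=0; pred: 28+4-14=18
First extinction: prey at step 1

Answer: 1 prey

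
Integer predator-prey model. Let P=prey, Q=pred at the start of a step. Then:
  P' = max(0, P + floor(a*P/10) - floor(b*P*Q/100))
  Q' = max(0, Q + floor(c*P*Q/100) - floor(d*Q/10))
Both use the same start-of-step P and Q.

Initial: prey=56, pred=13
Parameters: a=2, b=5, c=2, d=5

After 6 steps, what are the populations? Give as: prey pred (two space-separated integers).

Step 1: prey: 56+11-36=31; pred: 13+14-6=21
Step 2: prey: 31+6-32=5; pred: 21+13-10=24
Step 3: prey: 5+1-6=0; pred: 24+2-12=14
Step 4: prey: 0+0-0=0; pred: 14+0-7=7
Step 5: prey: 0+0-0=0; pred: 7+0-3=4
Step 6: prey: 0+0-0=0; pred: 4+0-2=2

Answer: 0 2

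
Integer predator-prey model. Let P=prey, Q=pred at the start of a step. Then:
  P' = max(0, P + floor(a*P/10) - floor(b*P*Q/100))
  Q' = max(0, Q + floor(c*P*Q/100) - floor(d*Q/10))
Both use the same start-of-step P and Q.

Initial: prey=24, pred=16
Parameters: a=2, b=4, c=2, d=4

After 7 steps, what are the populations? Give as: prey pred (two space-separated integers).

Step 1: prey: 24+4-15=13; pred: 16+7-6=17
Step 2: prey: 13+2-8=7; pred: 17+4-6=15
Step 3: prey: 7+1-4=4; pred: 15+2-6=11
Step 4: prey: 4+0-1=3; pred: 11+0-4=7
Step 5: prey: 3+0-0=3; pred: 7+0-2=5
Step 6: prey: 3+0-0=3; pred: 5+0-2=3
Step 7: prey: 3+0-0=3; pred: 3+0-1=2

Answer: 3 2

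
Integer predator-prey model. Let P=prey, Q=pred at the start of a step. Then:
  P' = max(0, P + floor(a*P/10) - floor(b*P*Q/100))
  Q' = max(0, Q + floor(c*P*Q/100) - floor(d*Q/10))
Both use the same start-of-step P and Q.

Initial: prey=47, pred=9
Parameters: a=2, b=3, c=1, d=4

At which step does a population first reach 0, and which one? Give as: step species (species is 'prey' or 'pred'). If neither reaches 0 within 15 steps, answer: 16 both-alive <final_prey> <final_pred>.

Step 1: prey: 47+9-12=44; pred: 9+4-3=10
Step 2: prey: 44+8-13=39; pred: 10+4-4=10
Step 3: prey: 39+7-11=35; pred: 10+3-4=9
Step 4: prey: 35+7-9=33; pred: 9+3-3=9
Step 5: prey: 33+6-8=31; pred: 9+2-3=8
Step 6: prey: 31+6-7=30; pred: 8+2-3=7
Step 7: prey: 30+6-6=30; pred: 7+2-2=7
Steps 8-15: state stable at prey=30, pred=7 (no change)
No extinction within 15 steps

Answer: 16 both-alive 30 7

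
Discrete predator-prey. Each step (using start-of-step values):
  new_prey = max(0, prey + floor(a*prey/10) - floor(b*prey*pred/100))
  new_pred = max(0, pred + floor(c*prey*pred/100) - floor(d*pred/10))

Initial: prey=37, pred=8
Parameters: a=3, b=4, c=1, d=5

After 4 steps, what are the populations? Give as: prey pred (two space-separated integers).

Answer: 49 5

Derivation:
Step 1: prey: 37+11-11=37; pred: 8+2-4=6
Step 2: prey: 37+11-8=40; pred: 6+2-3=5
Step 3: prey: 40+12-8=44; pred: 5+2-2=5
Step 4: prey: 44+13-8=49; pred: 5+2-2=5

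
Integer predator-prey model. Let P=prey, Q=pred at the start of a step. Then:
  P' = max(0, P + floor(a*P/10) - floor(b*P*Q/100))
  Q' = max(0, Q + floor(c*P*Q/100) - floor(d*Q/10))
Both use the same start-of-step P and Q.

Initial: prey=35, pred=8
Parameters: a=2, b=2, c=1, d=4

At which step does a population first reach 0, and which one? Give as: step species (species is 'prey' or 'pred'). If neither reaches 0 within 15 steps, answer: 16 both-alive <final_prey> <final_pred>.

Step 1: prey: 35+7-5=37; pred: 8+2-3=7
Step 2: prey: 37+7-5=39; pred: 7+2-2=7
Step 3: prey: 39+7-5=41; pred: 7+2-2=7
Step 4: prey: 41+8-5=44; pred: 7+2-2=7
Step 5: prey: 44+8-6=46; pred: 7+3-2=8
Step 6: prey: 46+9-7=48; pred: 8+3-3=8
Step 7: prey: 48+9-7=50; pred: 8+3-3=8
Step 8: prey: 50+10-8=52; pred: 8+4-3=9
Step 9: prey: 52+10-9=53; pred: 9+4-3=10
Step 10: prey: 53+10-10=53; pred: 10+5-4=11
Step 11: prey: 53+10-11=52; pred: 11+5-4=12
Step 12: prey: 52+10-12=50; pred: 12+6-4=14
Step 13: prey: 50+10-14=46; pred: 14+7-5=16
Step 14: prey: 46+9-14=41; pred: 16+7-6=17
Step 15: prey: 41+8-13=36; pred: 17+6-6=17
No extinction within 15 steps

Answer: 16 both-alive 36 17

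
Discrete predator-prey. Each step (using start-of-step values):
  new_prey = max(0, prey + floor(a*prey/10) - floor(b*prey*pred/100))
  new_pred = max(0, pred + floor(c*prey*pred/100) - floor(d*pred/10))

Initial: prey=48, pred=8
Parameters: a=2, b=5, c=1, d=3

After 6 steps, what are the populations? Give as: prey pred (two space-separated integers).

Answer: 10 5

Derivation:
Step 1: prey: 48+9-19=38; pred: 8+3-2=9
Step 2: prey: 38+7-17=28; pred: 9+3-2=10
Step 3: prey: 28+5-14=19; pred: 10+2-3=9
Step 4: prey: 19+3-8=14; pred: 9+1-2=8
Step 5: prey: 14+2-5=11; pred: 8+1-2=7
Step 6: prey: 11+2-3=10; pred: 7+0-2=5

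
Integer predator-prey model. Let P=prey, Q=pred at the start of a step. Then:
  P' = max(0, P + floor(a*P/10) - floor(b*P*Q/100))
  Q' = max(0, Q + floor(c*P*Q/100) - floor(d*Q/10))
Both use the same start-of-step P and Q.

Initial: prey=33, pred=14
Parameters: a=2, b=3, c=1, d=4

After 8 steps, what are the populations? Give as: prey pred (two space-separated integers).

Step 1: prey: 33+6-13=26; pred: 14+4-5=13
Step 2: prey: 26+5-10=21; pred: 13+3-5=11
Step 3: prey: 21+4-6=19; pred: 11+2-4=9
Step 4: prey: 19+3-5=17; pred: 9+1-3=7
Step 5: prey: 17+3-3=17; pred: 7+1-2=6
Step 6: prey: 17+3-3=17; pred: 6+1-2=5
Step 7: prey: 17+3-2=18; pred: 5+0-2=3
Step 8: prey: 18+3-1=20; pred: 3+0-1=2

Answer: 20 2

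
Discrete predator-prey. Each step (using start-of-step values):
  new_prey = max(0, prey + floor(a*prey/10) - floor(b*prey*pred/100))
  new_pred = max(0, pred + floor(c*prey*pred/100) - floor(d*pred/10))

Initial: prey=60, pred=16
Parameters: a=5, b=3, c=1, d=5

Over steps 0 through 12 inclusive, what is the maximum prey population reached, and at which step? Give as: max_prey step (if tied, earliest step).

Answer: 63 12

Derivation:
Step 1: prey: 60+30-28=62; pred: 16+9-8=17
Step 2: prey: 62+31-31=62; pred: 17+10-8=19
Step 3: prey: 62+31-35=58; pred: 19+11-9=21
Step 4: prey: 58+29-36=51; pred: 21+12-10=23
Step 5: prey: 51+25-35=41; pred: 23+11-11=23
Step 6: prey: 41+20-28=33; pred: 23+9-11=21
Step 7: prey: 33+16-20=29; pred: 21+6-10=17
Step 8: prey: 29+14-14=29; pred: 17+4-8=13
Step 9: prey: 29+14-11=32; pred: 13+3-6=10
Step 10: prey: 32+16-9=39; pred: 10+3-5=8
Step 11: prey: 39+19-9=49; pred: 8+3-4=7
Step 12: prey: 49+24-10=63; pred: 7+3-3=7
Max prey = 63 at step 12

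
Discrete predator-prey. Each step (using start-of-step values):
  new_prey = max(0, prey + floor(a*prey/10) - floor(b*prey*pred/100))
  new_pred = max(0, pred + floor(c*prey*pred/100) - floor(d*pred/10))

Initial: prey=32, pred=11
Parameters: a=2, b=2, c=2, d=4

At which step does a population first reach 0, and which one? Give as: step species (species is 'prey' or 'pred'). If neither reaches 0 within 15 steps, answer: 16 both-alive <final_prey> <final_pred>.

Step 1: prey: 32+6-7=31; pred: 11+7-4=14
Step 2: prey: 31+6-8=29; pred: 14+8-5=17
Step 3: prey: 29+5-9=25; pred: 17+9-6=20
Step 4: prey: 25+5-10=20; pred: 20+10-8=22
Step 5: prey: 20+4-8=16; pred: 22+8-8=22
Step 6: prey: 16+3-7=12; pred: 22+7-8=21
Step 7: prey: 12+2-5=9; pred: 21+5-8=18
Step 8: prey: 9+1-3=7; pred: 18+3-7=14
Step 9: prey: 7+1-1=7; pred: 14+1-5=10
Step 10: prey: 7+1-1=7; pred: 10+1-4=7
Step 11: prey: 7+1-0=8; pred: 7+0-2=5
Step 12: prey: 8+1-0=9; pred: 5+0-2=3
Step 13: prey: 9+1-0=10; pred: 3+0-1=2
Step 14: prey: 10+2-0=12; pred: 2+0-0=2
Step 15: prey: 12+2-0=14; pred: 2+0-0=2
No extinction within 15 steps

Answer: 16 both-alive 14 2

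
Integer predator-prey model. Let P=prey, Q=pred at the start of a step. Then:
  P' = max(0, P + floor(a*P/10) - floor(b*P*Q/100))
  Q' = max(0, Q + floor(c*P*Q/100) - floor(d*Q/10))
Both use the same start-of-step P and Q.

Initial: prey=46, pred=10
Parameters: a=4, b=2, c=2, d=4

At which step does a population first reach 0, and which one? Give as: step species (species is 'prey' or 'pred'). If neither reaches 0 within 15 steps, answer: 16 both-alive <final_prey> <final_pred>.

Step 1: prey: 46+18-9=55; pred: 10+9-4=15
Step 2: prey: 55+22-16=61; pred: 15+16-6=25
Step 3: prey: 61+24-30=55; pred: 25+30-10=45
Step 4: prey: 55+22-49=28; pred: 45+49-18=76
Step 5: prey: 28+11-42=0; pred: 76+42-30=88
First extinction: prey at step 5

Answer: 5 prey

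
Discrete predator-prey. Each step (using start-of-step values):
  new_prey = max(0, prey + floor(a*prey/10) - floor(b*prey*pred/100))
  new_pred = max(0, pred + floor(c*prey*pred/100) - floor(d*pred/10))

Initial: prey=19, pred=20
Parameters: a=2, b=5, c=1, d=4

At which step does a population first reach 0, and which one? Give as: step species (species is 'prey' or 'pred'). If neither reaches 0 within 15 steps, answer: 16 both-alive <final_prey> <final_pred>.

Answer: 16 both-alive 1 2

Derivation:
Step 1: prey: 19+3-19=3; pred: 20+3-8=15
Step 2: prey: 3+0-2=1; pred: 15+0-6=9
Step 3: prey: 1+0-0=1; pred: 9+0-3=6
Step 4: prey: 1+0-0=1; pred: 6+0-2=4
Step 5: prey: 1+0-0=1; pred: 4+0-1=3
Step 6: prey: 1+0-0=1; pred: 3+0-1=2
Step 7: prey: 1+0-0=1; pred: 2+0-0=2
Steps 8-15: state stable at prey=1, pred=2 (no change)
No extinction within 15 steps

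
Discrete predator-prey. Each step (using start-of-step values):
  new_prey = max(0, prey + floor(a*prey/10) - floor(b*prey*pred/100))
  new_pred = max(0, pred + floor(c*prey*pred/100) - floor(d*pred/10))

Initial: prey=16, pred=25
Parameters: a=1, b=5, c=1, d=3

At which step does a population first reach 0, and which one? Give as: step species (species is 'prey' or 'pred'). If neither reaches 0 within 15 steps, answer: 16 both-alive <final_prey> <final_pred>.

Step 1: prey: 16+1-20=0; pred: 25+4-7=22
First extinction: prey at step 1

Answer: 1 prey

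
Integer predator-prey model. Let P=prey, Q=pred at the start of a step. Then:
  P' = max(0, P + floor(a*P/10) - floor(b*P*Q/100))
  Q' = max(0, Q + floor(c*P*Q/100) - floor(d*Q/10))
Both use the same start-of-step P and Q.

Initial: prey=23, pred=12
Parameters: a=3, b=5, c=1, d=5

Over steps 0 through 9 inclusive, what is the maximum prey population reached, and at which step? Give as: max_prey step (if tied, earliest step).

Answer: 50 9

Derivation:
Step 1: prey: 23+6-13=16; pred: 12+2-6=8
Step 2: prey: 16+4-6=14; pred: 8+1-4=5
Step 3: prey: 14+4-3=15; pred: 5+0-2=3
Step 4: prey: 15+4-2=17; pred: 3+0-1=2
Step 5: prey: 17+5-1=21; pred: 2+0-1=1
Step 6: prey: 21+6-1=26; pred: 1+0-0=1
Step 7: prey: 26+7-1=32; pred: 1+0-0=1
Step 8: prey: 32+9-1=40; pred: 1+0-0=1
Step 9: prey: 40+12-2=50; pred: 1+0-0=1
Max prey = 50 at step 9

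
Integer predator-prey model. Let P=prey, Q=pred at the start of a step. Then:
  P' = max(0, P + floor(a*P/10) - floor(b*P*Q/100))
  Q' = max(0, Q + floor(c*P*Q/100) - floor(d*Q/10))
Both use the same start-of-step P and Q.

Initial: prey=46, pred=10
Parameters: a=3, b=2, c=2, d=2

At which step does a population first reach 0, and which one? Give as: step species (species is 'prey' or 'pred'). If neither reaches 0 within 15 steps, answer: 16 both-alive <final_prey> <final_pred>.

Answer: 5 prey

Derivation:
Step 1: prey: 46+13-9=50; pred: 10+9-2=17
Step 2: prey: 50+15-17=48; pred: 17+17-3=31
Step 3: prey: 48+14-29=33; pred: 31+29-6=54
Step 4: prey: 33+9-35=7; pred: 54+35-10=79
Step 5: prey: 7+2-11=0; pred: 79+11-15=75
First extinction: prey at step 5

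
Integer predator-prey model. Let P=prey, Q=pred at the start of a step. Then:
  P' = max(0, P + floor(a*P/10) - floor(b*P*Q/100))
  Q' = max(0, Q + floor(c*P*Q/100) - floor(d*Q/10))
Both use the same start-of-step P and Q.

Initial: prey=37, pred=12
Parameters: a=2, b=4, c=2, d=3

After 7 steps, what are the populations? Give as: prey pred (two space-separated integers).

Step 1: prey: 37+7-17=27; pred: 12+8-3=17
Step 2: prey: 27+5-18=14; pred: 17+9-5=21
Step 3: prey: 14+2-11=5; pred: 21+5-6=20
Step 4: prey: 5+1-4=2; pred: 20+2-6=16
Step 5: prey: 2+0-1=1; pred: 16+0-4=12
Step 6: prey: 1+0-0=1; pred: 12+0-3=9
Step 7: prey: 1+0-0=1; pred: 9+0-2=7

Answer: 1 7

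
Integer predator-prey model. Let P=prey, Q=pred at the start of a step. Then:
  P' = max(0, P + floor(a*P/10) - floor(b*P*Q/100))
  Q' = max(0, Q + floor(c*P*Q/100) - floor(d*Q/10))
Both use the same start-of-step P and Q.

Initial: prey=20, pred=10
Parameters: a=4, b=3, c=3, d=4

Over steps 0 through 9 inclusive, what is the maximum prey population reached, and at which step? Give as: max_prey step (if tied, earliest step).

Step 1: prey: 20+8-6=22; pred: 10+6-4=12
Step 2: prey: 22+8-7=23; pred: 12+7-4=15
Step 3: prey: 23+9-10=22; pred: 15+10-6=19
Step 4: prey: 22+8-12=18; pred: 19+12-7=24
Step 5: prey: 18+7-12=13; pred: 24+12-9=27
Step 6: prey: 13+5-10=8; pred: 27+10-10=27
Step 7: prey: 8+3-6=5; pred: 27+6-10=23
Step 8: prey: 5+2-3=4; pred: 23+3-9=17
Step 9: prey: 4+1-2=3; pred: 17+2-6=13
Max prey = 23 at step 2

Answer: 23 2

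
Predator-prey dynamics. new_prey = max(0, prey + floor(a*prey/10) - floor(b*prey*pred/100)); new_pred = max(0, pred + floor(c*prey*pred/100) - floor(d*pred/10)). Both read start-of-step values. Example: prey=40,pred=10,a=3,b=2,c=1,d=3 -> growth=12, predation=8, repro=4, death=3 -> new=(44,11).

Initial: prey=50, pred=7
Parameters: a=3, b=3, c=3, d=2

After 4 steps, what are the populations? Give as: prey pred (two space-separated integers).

Step 1: prey: 50+15-10=55; pred: 7+10-1=16
Step 2: prey: 55+16-26=45; pred: 16+26-3=39
Step 3: prey: 45+13-52=6; pred: 39+52-7=84
Step 4: prey: 6+1-15=0; pred: 84+15-16=83

Answer: 0 83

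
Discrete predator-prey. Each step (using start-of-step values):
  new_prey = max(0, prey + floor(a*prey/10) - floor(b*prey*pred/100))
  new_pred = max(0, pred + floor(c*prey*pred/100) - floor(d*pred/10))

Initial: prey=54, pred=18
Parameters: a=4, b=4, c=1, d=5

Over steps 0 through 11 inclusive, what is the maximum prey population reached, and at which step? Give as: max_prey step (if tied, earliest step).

Answer: 100 11

Derivation:
Step 1: prey: 54+21-38=37; pred: 18+9-9=18
Step 2: prey: 37+14-26=25; pred: 18+6-9=15
Step 3: prey: 25+10-15=20; pred: 15+3-7=11
Step 4: prey: 20+8-8=20; pred: 11+2-5=8
Step 5: prey: 20+8-6=22; pred: 8+1-4=5
Step 6: prey: 22+8-4=26; pred: 5+1-2=4
Step 7: prey: 26+10-4=32; pred: 4+1-2=3
Step 8: prey: 32+12-3=41; pred: 3+0-1=2
Step 9: prey: 41+16-3=54; pred: 2+0-1=1
Step 10: prey: 54+21-2=73; pred: 1+0-0=1
Step 11: prey: 73+29-2=100; pred: 1+0-0=1
Max prey = 100 at step 11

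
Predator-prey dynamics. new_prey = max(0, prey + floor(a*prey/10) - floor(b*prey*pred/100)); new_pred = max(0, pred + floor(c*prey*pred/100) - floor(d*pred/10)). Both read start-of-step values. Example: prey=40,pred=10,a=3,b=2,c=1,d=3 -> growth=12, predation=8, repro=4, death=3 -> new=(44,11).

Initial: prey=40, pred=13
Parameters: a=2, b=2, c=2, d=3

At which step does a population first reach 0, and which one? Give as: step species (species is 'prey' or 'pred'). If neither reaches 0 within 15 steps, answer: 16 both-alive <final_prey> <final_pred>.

Step 1: prey: 40+8-10=38; pred: 13+10-3=20
Step 2: prey: 38+7-15=30; pred: 20+15-6=29
Step 3: prey: 30+6-17=19; pred: 29+17-8=38
Step 4: prey: 19+3-14=8; pred: 38+14-11=41
Step 5: prey: 8+1-6=3; pred: 41+6-12=35
Step 6: prey: 3+0-2=1; pred: 35+2-10=27
Step 7: prey: 1+0-0=1; pred: 27+0-8=19
Step 8: prey: 1+0-0=1; pred: 19+0-5=14
Step 9: prey: 1+0-0=1; pred: 14+0-4=10
Step 10: prey: 1+0-0=1; pred: 10+0-3=7
Step 11: prey: 1+0-0=1; pred: 7+0-2=5
Step 12: prey: 1+0-0=1; pred: 5+0-1=4
Step 13: prey: 1+0-0=1; pred: 4+0-1=3
Step 14: prey: 1+0-0=1; pred: 3+0-0=3
Steps 15-15: state stable at prey=1, pred=3 (no change)
No extinction within 15 steps

Answer: 16 both-alive 1 3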